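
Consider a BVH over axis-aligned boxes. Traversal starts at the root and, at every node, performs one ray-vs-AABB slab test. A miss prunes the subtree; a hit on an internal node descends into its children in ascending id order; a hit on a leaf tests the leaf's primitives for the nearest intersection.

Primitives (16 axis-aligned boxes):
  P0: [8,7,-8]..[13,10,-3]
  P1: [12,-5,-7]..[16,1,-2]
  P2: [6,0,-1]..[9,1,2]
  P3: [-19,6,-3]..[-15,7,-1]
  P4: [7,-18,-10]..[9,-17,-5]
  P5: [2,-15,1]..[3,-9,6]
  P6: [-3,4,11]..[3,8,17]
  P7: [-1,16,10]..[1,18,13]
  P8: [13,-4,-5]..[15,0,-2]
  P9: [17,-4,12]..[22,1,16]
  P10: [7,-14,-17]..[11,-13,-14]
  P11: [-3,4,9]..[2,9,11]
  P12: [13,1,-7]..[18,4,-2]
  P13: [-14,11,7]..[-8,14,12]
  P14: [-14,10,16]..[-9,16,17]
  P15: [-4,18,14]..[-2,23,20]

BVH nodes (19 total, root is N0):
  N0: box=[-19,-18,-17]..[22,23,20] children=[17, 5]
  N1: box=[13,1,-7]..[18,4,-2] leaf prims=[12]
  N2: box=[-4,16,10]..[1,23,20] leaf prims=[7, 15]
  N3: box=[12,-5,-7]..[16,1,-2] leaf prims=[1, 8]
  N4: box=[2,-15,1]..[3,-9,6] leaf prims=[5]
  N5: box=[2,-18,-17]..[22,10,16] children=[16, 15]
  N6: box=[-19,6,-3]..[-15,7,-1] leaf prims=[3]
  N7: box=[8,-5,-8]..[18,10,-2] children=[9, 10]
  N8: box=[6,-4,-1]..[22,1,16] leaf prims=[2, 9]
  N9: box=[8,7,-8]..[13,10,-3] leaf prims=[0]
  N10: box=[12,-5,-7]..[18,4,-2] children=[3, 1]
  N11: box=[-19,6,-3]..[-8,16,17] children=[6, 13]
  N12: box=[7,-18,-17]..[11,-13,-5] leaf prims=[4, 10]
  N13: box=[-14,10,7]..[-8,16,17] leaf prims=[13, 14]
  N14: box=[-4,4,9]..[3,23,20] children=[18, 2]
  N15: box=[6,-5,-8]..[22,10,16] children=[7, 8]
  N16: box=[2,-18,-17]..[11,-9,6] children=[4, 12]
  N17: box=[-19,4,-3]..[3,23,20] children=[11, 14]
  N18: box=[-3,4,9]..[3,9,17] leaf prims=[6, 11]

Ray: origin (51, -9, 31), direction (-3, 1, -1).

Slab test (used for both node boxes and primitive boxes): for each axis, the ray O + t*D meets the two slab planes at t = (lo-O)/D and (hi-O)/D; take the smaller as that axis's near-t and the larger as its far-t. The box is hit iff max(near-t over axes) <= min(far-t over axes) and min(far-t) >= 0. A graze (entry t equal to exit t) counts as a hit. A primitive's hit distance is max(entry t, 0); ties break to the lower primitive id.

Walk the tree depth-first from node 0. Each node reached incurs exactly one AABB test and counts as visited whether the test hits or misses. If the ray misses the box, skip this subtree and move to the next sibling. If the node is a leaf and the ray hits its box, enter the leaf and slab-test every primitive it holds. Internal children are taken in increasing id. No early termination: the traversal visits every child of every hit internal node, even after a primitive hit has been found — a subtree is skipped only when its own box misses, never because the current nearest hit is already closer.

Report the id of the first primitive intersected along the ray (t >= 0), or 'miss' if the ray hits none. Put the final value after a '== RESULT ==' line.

Walk:
N0 x:[29/3,70/3] y:[-9,32] z:[11,48] -> hit [11,70/3], descend [5, 17]
  N5 x:[29/3,49/3] y:[-9,19] z:[15,48] -> hit [15,49/3], descend [15, 16]
    N15 x:[29/3,15] y:[4,19] z:[15,39] -> hit [15,15], descend [7, 8]
      N7 x:[11,43/3] y:[4,19] z:[33,39] -> miss, prune
      N8 x:[29/3,15] y:[5,10] z:[15,32] -> miss, prune
    N16 x:[40/3,49/3] y:[-9,0] z:[25,48] -> miss, prune
  N17 x:[16,70/3] y:[13,32] z:[11,34] -> hit [16,70/3], descend [11, 14]
    N11 x:[59/3,70/3] y:[15,25] z:[14,34] -> hit [59/3,70/3], descend [6, 13]
      N6 x:[22,70/3] y:[15,16] z:[32,34] -> miss, prune
      N13 x:[59/3,65/3] y:[19,25] z:[14,24] -> hit [59/3,65/3] leaf, test {P13@t=20, P14(miss)}
    N14 x:[16,55/3] y:[13,32] z:[11,22] -> hit [16,55/3], descend [2, 18]
      N2 x:[50/3,55/3] y:[25,32] z:[11,21] -> miss, prune
      N18 x:[16,18] y:[13,18] z:[14,22] -> hit [16,18] leaf, test {P6@t=16, P11(miss)}

13 AABB tests over nodes [0, 5, 15, 7, 8, 16, 17, 11, 6, 13, 14, 2, 18]; 2 leaves entered; closest P6.

== RESULT ==
6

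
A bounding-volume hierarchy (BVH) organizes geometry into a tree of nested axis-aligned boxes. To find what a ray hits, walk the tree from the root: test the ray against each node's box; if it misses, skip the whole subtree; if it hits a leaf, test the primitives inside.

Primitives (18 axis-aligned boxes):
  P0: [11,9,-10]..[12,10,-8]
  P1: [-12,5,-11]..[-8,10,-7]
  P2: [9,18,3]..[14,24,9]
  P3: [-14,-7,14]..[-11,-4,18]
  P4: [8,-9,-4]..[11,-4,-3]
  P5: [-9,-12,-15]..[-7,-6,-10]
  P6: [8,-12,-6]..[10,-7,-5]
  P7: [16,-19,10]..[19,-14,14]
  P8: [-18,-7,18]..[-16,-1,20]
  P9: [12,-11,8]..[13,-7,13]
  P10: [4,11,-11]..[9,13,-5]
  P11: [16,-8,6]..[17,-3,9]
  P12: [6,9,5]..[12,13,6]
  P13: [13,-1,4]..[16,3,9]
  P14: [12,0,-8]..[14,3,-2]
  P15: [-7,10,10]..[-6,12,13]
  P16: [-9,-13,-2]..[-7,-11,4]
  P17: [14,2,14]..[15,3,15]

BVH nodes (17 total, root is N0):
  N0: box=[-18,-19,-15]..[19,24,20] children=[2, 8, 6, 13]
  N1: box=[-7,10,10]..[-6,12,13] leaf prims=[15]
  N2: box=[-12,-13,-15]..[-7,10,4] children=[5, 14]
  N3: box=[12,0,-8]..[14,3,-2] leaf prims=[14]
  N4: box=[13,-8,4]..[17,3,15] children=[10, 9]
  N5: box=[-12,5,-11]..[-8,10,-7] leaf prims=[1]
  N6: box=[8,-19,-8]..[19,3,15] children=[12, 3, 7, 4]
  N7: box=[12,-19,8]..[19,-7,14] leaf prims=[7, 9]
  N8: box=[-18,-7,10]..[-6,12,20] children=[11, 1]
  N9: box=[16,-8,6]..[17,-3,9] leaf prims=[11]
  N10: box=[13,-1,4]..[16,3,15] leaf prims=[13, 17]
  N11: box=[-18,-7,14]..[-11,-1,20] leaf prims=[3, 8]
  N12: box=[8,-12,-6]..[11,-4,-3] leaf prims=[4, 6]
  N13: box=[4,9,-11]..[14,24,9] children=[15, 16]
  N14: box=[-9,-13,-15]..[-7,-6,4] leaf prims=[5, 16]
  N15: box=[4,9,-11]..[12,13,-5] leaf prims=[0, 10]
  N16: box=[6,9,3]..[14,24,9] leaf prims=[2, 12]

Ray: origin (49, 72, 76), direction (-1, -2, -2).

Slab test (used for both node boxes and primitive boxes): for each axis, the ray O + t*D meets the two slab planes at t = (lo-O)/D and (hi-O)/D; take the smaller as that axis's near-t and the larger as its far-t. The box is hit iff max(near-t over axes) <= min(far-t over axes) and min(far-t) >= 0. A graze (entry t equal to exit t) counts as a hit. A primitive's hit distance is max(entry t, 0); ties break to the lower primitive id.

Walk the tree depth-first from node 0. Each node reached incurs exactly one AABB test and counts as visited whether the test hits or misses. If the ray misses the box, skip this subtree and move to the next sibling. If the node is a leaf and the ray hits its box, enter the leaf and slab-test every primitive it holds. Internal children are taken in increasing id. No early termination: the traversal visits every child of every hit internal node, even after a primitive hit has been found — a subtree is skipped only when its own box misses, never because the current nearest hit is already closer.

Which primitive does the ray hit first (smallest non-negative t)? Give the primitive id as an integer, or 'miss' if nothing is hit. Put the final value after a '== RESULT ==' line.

Walk:
N0 x:[30,67] y:[24,91/2] z:[28,91/2] -> hit [30,91/2], descend [2, 6, 8, 13]
  N2 x:[56,61] y:[31,85/2] z:[36,91/2] -> miss, prune
  N6 x:[30,41] y:[69/2,91/2] z:[61/2,42] -> hit [69/2,41], descend [3, 4, 7, 12]
    N3 x:[35,37] y:[69/2,36] z:[39,42] -> miss, prune
    N4 x:[32,36] y:[69/2,40] z:[61/2,36] -> hit [69/2,36], descend [9, 10]
      N9 x:[32,33] y:[75/2,40] z:[67/2,35] -> miss, prune
      N10 x:[33,36] y:[69/2,73/2] z:[61/2,36] -> hit [69/2,36] leaf, test {P13@t=69/2, P17(miss)}
    N7 x:[30,37] y:[79/2,91/2] z:[31,34] -> miss, prune
    N12 x:[38,41] y:[38,42] z:[79/2,41] -> hit [79/2,41] leaf, test {P4@t=79/2, P6@t=81/2}
  N8 x:[55,67] y:[30,79/2] z:[28,33] -> miss, prune
  N13 x:[35,45] y:[24,63/2] z:[67/2,87/2] -> miss, prune

Summary -> nodes [0, 2, 6, 3, 4, 9, 10, 7, 12, 8, 13]; box-tests=11; leaf-entries=2; first=P13

== RESULT ==
13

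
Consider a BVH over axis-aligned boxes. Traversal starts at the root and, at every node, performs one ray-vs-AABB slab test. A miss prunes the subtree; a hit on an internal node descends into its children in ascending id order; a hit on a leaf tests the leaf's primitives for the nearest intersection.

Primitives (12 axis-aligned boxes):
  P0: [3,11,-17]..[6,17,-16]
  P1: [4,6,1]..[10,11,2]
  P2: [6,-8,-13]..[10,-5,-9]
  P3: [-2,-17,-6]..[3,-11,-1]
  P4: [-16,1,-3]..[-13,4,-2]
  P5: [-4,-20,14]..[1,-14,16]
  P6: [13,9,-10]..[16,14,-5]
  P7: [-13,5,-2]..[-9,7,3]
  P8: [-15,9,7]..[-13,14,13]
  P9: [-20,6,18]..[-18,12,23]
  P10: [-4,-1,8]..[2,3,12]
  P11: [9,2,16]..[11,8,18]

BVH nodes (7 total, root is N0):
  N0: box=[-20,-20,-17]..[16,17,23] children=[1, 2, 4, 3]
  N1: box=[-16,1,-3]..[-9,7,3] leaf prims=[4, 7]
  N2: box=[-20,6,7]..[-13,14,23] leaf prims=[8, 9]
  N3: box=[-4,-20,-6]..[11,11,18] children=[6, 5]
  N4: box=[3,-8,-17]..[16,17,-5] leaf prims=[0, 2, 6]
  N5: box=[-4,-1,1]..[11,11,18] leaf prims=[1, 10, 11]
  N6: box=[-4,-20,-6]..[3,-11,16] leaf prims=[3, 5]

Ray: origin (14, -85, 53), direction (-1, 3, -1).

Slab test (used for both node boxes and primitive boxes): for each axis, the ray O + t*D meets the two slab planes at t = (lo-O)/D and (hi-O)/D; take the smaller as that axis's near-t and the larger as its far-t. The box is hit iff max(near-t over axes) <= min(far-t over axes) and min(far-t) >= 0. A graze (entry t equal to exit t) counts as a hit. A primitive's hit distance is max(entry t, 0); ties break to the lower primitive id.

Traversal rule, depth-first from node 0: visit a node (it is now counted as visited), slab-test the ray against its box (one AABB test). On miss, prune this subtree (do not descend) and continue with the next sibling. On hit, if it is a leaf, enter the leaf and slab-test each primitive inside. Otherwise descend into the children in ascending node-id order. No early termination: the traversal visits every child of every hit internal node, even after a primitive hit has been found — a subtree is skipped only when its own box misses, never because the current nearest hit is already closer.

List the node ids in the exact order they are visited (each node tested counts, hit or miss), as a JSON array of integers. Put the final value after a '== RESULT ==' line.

Walk:
N0 x:[-2,34] y:[65/3,34] z:[30,70] -> hit [30,34], descend [1, 2, 3, 4]
  N1 x:[23,30] y:[86/3,92/3] z:[50,56] -> miss, prune
  N2 x:[27,34] y:[91/3,33] z:[30,46] -> hit [91/3,33] leaf, test {P8(miss), P9@t=32}
  N3 x:[3,18] y:[65/3,32] z:[35,59] -> miss, prune
  N4 x:[-2,11] y:[77/3,34] z:[58,70] -> miss, prune

Summary -> nodes [0, 1, 2, 3, 4]; box-tests=5; leaf-entries=1; first=P9

== RESULT ==
[0, 1, 2, 3, 4]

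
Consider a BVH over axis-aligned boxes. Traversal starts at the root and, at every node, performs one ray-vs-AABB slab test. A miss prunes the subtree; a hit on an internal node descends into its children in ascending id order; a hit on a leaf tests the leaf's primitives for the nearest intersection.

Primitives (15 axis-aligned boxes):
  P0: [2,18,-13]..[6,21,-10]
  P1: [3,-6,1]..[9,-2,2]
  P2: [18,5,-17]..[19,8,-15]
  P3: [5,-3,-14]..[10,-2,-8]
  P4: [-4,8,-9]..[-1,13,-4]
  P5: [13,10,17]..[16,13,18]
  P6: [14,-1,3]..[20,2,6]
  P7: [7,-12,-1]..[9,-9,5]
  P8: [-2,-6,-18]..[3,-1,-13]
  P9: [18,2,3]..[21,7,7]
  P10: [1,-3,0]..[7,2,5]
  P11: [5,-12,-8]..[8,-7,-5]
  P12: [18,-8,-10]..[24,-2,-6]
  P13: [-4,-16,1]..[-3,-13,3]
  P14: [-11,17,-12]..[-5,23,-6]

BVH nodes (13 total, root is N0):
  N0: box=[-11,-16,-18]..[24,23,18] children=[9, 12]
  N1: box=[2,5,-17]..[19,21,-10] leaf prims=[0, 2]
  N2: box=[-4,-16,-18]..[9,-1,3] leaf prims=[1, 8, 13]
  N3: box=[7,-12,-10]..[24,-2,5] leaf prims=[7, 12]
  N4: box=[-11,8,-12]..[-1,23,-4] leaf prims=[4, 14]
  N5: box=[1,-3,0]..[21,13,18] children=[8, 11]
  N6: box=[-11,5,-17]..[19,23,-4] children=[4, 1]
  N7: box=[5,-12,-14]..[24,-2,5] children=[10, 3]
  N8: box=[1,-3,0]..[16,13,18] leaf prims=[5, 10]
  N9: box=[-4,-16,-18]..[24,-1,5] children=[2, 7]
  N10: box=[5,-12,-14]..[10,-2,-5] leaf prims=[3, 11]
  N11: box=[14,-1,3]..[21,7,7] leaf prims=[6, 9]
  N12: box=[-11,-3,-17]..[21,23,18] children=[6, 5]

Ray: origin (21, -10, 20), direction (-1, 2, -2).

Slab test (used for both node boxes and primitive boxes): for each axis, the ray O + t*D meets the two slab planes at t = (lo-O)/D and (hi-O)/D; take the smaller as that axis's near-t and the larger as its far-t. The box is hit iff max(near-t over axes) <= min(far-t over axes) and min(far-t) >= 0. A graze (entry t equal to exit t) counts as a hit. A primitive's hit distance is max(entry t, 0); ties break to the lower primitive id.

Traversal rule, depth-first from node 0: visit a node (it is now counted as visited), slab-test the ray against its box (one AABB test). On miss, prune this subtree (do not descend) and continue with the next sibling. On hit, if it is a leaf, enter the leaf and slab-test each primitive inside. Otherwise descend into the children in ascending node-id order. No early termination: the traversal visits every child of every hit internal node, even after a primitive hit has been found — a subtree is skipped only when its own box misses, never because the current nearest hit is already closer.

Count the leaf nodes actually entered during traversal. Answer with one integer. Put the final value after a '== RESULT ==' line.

Walk:
N0 x:[-3,32] y:[-3,33/2] z:[1,19] -> hit [1,33/2], descend [9, 12]
  N9 x:[-3,25] y:[-3,9/2] z:[15/2,19] -> miss, prune
  N12 x:[0,32] y:[7/2,33/2] z:[1,37/2] -> hit [7/2,33/2], descend [5, 6]
    N5 x:[0,20] y:[7/2,23/2] z:[1,10] -> hit [7/2,10], descend [8, 11]
      N8 x:[5,20] y:[7/2,23/2] z:[1,10] -> hit [5,10] leaf, test {P5(miss), P10(miss)}
      N11 x:[0,7] y:[9/2,17/2] z:[13/2,17/2] -> hit [13/2,7] leaf, test {P6(miss), P9(miss)}
    N6 x:[2,32] y:[15/2,33/2] z:[12,37/2] -> hit [12,33/2], descend [1, 4]
      N1 x:[2,19] y:[15/2,31/2] z:[15,37/2] -> hit [15,31/2] leaf, test {P0@t=15, P2(miss)}
      N4 x:[22,32] y:[9,33/2] z:[12,16] -> miss, prune

Visited [0, 9, 12, 5, 8, 11, 6, 1, 4]. Tests: 9 box, 3 leaf. Nearest: P0.

== RESULT ==
3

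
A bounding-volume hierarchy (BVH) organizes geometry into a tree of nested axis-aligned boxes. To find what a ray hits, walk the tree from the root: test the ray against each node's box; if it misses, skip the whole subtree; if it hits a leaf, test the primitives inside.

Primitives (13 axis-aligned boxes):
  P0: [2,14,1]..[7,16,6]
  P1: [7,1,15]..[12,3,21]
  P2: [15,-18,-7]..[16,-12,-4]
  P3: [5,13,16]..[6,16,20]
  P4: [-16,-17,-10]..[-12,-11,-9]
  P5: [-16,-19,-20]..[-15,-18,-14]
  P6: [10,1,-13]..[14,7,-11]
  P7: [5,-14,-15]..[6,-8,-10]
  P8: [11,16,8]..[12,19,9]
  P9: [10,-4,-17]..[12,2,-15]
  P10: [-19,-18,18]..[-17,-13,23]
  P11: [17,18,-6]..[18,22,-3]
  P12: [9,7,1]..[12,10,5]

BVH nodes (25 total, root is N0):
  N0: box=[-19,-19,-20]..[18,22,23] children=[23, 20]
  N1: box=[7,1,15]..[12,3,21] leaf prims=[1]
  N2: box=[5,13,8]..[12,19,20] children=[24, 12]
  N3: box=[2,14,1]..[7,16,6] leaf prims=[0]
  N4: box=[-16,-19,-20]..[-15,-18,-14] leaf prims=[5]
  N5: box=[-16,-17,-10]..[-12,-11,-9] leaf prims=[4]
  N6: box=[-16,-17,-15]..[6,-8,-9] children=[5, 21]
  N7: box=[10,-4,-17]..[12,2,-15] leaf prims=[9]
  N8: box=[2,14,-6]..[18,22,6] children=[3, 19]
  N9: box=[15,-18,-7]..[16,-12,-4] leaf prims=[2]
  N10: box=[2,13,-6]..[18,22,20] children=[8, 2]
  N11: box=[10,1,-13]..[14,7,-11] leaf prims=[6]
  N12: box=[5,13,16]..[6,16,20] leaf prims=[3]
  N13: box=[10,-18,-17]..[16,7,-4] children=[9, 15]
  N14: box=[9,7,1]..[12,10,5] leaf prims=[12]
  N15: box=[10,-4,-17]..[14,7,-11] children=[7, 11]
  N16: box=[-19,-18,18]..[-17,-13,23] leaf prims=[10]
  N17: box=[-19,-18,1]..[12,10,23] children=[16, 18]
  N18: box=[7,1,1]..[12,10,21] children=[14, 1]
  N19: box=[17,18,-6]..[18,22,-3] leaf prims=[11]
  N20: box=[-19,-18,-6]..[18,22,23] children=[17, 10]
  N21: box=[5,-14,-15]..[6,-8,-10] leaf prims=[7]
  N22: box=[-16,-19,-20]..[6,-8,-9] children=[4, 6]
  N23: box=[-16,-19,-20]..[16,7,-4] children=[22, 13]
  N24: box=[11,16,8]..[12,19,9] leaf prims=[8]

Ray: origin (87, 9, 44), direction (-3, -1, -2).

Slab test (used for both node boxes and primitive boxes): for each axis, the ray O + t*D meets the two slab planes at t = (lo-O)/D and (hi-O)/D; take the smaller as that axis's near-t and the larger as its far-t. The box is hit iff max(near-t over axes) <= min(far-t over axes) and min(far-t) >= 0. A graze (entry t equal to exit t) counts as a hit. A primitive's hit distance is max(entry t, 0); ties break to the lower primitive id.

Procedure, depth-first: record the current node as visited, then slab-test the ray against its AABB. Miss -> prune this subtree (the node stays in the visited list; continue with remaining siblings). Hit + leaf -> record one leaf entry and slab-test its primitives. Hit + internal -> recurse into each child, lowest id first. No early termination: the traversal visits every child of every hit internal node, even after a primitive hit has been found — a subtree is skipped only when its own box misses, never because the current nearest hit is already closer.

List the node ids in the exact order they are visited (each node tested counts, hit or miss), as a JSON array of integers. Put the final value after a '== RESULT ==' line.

Trace the traversal:
N0 x:[23,106/3] y:[-13,28] z:[21/2,32] -> hit [23,28], descend [20, 23]
  N20 x:[23,106/3] y:[-13,27] z:[21/2,25] -> hit [23,25], descend [10, 17]
    N10 x:[23,85/3] y:[-13,-4] z:[12,25] -> miss, prune
    N17 x:[25,106/3] y:[-1,27] z:[21/2,43/2] -> miss, prune
  N23 x:[71/3,103/3] y:[2,28] z:[24,32] -> hit [24,28], descend [13, 22]
    N13 x:[71/3,77/3] y:[2,27] z:[24,61/2] -> hit [24,77/3], descend [9, 15]
      N9 x:[71/3,24] y:[21,27] z:[24,51/2] -> hit [24,24] leaf, test {P2@t=24}
      N15 x:[73/3,77/3] y:[2,13] z:[55/2,61/2] -> miss, prune
    N22 x:[27,103/3] y:[17,28] z:[53/2,32] -> hit [27,28], descend [4, 6]
      N4 x:[34,103/3] y:[27,28] z:[29,32] -> miss, prune
      N6 x:[27,103/3] y:[17,26] z:[53/2,59/2] -> miss, prune

order=[0, 20, 10, 17, 23, 13, 9, 15, 22, 4, 6]  |boxes|=11  |leaves|=1  hit=P2

== RESULT ==
[0, 20, 10, 17, 23, 13, 9, 15, 22, 4, 6]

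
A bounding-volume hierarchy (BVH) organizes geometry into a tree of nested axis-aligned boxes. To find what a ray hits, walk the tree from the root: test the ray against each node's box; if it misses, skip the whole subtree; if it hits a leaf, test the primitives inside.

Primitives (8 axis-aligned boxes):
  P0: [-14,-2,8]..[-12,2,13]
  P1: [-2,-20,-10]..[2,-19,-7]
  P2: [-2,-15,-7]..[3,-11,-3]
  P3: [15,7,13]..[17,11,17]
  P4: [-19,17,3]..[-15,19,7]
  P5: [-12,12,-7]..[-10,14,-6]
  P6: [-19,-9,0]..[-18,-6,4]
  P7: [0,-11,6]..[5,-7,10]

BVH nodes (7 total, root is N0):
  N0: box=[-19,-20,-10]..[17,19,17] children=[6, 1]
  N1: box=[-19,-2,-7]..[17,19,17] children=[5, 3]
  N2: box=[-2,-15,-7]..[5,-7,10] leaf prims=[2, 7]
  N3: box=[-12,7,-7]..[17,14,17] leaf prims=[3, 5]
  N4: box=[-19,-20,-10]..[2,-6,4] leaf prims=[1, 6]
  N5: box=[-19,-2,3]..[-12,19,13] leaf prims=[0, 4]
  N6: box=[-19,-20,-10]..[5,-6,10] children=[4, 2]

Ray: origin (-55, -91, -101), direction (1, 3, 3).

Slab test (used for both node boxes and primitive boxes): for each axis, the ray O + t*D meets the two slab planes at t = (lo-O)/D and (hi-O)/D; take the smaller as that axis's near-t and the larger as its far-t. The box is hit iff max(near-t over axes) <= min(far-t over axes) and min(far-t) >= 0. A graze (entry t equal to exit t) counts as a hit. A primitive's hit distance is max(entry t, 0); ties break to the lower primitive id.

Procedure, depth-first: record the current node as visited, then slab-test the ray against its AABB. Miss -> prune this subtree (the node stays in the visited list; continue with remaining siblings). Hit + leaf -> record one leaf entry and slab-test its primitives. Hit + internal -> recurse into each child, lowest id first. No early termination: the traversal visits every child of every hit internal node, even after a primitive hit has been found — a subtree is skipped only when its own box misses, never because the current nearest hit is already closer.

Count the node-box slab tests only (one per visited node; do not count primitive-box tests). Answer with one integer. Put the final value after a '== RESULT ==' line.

Traverse from the root:
N0 x:[36,72] y:[71/3,110/3] z:[91/3,118/3] -> hit [36,110/3], descend [1, 6]
  N1 x:[36,72] y:[89/3,110/3] z:[94/3,118/3] -> hit [36,110/3], descend [3, 5]
    N3 x:[43,72] y:[98/3,35] z:[94/3,118/3] -> miss, prune
    N5 x:[36,43] y:[89/3,110/3] z:[104/3,38] -> hit [36,110/3] leaf, test {P0(miss), P4@t=36}
  N6 x:[36,60] y:[71/3,85/3] z:[91/3,37] -> miss, prune

5 AABB tests over nodes [0, 1, 3, 5, 6]; 1 leaf entered; closest P4.

== RESULT ==
5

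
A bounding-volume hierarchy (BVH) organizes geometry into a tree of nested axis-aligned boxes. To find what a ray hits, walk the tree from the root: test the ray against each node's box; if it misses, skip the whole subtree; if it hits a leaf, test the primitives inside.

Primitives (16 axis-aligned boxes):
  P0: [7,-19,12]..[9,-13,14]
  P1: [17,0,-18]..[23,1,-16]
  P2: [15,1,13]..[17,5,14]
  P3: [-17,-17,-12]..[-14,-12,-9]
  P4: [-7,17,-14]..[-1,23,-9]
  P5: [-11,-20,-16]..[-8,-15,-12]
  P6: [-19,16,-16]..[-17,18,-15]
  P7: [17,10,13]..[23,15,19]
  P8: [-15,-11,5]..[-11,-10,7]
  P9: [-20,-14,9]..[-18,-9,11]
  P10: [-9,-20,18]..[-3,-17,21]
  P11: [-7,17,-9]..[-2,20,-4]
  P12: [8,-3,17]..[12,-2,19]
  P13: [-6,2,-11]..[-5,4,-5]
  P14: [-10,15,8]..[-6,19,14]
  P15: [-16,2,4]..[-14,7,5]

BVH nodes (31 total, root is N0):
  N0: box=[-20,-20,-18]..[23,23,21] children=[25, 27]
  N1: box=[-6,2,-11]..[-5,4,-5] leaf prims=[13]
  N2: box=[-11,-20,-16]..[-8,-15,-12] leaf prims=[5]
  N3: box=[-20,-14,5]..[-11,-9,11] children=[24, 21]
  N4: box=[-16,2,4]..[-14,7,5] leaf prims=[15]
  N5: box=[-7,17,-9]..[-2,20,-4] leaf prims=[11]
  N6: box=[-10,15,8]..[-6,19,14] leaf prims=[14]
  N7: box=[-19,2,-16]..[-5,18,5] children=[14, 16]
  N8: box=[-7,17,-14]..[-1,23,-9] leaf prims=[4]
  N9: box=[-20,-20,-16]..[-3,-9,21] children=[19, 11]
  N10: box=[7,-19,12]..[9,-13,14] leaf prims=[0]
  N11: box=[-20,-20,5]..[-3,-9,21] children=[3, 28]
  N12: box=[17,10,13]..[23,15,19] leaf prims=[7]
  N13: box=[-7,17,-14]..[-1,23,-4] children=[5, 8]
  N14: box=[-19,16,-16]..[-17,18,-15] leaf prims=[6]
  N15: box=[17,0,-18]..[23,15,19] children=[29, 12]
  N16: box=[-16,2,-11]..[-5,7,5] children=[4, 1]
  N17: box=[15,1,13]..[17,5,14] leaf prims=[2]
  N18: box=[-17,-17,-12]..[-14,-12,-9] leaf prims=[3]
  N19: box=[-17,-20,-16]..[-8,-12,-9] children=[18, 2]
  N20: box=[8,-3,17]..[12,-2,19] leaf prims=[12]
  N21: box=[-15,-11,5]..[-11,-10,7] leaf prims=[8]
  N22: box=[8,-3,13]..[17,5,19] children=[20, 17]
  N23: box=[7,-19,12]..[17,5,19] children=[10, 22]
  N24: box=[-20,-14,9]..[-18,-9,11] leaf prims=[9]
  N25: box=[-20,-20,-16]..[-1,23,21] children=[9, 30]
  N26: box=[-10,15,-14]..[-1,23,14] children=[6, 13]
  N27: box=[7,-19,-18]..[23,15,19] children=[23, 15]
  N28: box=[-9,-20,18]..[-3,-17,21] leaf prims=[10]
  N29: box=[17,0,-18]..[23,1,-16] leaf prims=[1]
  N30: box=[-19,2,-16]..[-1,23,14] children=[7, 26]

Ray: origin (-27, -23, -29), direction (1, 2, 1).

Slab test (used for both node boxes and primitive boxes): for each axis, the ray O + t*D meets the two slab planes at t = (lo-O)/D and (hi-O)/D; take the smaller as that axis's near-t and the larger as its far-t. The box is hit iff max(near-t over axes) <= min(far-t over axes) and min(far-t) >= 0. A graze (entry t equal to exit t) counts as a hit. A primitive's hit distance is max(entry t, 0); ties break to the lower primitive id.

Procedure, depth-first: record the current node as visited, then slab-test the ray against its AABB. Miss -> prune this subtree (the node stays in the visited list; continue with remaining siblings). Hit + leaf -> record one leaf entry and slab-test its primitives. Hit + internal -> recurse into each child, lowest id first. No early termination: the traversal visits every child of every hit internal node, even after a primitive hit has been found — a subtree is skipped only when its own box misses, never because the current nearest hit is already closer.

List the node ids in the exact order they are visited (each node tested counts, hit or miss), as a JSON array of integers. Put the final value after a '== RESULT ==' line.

Trace the traversal:
N0 x:[7,50] y:[3/2,23] z:[11,50] -> hit [11,23], descend [25, 27]
  N25 x:[7,26] y:[3/2,23] z:[13,50] -> hit [13,23], descend [9, 30]
    N9 x:[7,24] y:[3/2,7] z:[13,50] -> miss, prune
    N30 x:[8,26] y:[25/2,23] z:[13,43] -> hit [13,23], descend [7, 26]
      N7 x:[8,22] y:[25/2,41/2] z:[13,34] -> hit [13,41/2], descend [14, 16]
        N14 x:[8,10] y:[39/2,41/2] z:[13,14] -> miss, prune
        N16 x:[11,22] y:[25/2,15] z:[18,34] -> miss, prune
      N26 x:[17,26] y:[19,23] z:[15,43] -> hit [19,23], descend [6, 13]
        N6 x:[17,21] y:[19,21] z:[37,43] -> miss, prune
        N13 x:[20,26] y:[20,23] z:[15,25] -> hit [20,23], descend [5, 8]
          N5 x:[20,25] y:[20,43/2] z:[20,25] -> hit [20,43/2] leaf, test {P11@t=20}
          N8 x:[20,26] y:[20,23] z:[15,20] -> hit [20,20] leaf, test {P4@t=20}
  N27 x:[34,50] y:[2,19] z:[11,48] -> miss, prune

Visited [0, 25, 9, 30, 7, 14, 16, 26, 6, 13, 5, 8, 27]. Tests: 13 box, 2 leaf. Nearest: P4.

== RESULT ==
[0, 25, 9, 30, 7, 14, 16, 26, 6, 13, 5, 8, 27]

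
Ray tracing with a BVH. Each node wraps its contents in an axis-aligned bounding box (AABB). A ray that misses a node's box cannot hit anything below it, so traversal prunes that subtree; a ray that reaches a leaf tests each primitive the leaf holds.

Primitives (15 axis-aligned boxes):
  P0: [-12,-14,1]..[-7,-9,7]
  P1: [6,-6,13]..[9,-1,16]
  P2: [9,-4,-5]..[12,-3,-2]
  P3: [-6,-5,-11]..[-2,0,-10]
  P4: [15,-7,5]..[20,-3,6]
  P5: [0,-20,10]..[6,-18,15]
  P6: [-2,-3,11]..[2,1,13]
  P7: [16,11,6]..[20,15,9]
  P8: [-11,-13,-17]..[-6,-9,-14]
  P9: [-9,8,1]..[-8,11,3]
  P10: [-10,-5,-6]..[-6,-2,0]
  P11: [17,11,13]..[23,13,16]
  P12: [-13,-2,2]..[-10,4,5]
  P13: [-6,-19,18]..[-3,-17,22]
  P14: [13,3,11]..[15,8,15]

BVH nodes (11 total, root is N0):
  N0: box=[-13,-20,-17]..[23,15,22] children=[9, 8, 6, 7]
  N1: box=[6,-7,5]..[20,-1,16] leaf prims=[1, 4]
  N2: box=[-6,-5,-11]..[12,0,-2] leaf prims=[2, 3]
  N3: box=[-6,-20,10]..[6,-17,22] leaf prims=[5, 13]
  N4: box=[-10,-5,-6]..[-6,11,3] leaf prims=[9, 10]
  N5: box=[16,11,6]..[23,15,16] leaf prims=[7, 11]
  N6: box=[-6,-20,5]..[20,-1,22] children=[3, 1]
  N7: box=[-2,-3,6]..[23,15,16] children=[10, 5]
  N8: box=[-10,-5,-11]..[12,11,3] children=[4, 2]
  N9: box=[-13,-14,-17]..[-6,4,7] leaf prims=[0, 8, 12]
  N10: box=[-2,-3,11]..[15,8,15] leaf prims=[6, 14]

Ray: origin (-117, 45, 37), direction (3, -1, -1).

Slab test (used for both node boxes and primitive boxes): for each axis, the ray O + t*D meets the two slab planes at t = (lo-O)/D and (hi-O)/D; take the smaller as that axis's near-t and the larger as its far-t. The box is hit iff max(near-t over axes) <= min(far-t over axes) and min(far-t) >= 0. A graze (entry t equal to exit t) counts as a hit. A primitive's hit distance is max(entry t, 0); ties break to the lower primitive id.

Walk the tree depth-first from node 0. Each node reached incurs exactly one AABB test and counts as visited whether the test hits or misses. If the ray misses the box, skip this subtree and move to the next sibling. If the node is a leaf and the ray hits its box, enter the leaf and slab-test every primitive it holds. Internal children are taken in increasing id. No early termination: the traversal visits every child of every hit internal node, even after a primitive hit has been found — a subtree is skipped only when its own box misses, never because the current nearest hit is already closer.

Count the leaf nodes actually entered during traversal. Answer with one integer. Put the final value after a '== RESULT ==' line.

Traverse from the root:
N0 x:[104/3,140/3] y:[30,65] z:[15,54] -> hit [104/3,140/3], descend [6, 7, 8, 9]
  N6 x:[37,137/3] y:[46,65] z:[15,32] -> miss, prune
  N7 x:[115/3,140/3] y:[30,48] z:[21,31] -> miss, prune
  N8 x:[107/3,43] y:[34,50] z:[34,48] -> hit [107/3,43], descend [2, 4]
    N2 x:[37,43] y:[45,50] z:[39,48] -> miss, prune
    N4 x:[107/3,37] y:[34,50] z:[34,43] -> hit [107/3,37] leaf, test {P9@t=36, P10(miss)}
  N9 x:[104/3,37] y:[41,59] z:[30,54] -> miss, prune

7 AABB tests over nodes [0, 6, 7, 8, 2, 4, 9]; 1 leaf entered; closest P9.

== RESULT ==
1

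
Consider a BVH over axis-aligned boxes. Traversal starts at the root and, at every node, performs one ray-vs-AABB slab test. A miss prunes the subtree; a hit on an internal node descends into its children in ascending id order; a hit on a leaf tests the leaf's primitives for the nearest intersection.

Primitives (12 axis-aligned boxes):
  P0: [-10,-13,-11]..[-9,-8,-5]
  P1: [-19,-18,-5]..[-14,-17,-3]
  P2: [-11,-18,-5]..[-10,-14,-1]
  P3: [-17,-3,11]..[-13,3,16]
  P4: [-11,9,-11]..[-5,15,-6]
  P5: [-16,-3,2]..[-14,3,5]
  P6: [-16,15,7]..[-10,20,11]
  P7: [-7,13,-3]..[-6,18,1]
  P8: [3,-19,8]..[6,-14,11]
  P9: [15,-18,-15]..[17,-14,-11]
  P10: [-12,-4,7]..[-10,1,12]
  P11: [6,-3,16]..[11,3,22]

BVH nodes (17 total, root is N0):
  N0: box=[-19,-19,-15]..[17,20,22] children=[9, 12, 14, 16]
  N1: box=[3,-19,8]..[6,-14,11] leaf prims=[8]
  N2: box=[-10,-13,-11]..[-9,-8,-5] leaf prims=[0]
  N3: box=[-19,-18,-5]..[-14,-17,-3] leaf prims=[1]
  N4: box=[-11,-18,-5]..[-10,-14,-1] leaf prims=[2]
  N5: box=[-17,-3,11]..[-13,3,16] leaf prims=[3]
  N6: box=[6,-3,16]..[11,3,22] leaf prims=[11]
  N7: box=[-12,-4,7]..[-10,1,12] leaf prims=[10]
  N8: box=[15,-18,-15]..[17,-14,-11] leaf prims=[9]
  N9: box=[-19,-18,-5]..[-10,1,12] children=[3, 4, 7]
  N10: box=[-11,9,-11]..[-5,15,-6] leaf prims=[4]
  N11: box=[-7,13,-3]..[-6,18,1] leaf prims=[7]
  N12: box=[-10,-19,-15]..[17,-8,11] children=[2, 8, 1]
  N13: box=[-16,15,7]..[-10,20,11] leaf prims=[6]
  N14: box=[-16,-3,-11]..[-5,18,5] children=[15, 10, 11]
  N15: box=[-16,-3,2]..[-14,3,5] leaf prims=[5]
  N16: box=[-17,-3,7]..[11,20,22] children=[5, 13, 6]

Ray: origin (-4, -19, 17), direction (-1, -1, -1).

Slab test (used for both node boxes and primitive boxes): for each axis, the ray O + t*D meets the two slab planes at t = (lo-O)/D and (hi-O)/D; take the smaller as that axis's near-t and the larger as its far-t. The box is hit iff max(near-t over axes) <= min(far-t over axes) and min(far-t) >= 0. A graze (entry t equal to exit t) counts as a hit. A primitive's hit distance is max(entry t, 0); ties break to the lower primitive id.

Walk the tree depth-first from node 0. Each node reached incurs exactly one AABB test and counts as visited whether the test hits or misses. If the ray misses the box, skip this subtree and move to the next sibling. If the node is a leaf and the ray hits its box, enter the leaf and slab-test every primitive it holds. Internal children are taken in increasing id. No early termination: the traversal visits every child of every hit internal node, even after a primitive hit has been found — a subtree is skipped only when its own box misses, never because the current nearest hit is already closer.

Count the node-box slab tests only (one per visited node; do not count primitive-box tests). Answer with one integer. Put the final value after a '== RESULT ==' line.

Traverse from the root:
N0 x:[-21,15] y:[-39,0] z:[-5,32] -> hit [-5,0], descend [9, 12, 14, 16]
  N9 x:[6,15] y:[-20,-1] z:[5,22] -> miss, prune
  N12 x:[-21,6] y:[-11,0] z:[6,32] -> miss, prune
  N14 x:[1,12] y:[-37,-16] z:[12,28] -> miss, prune
  N16 x:[-15,13] y:[-39,-16] z:[-5,10] -> miss, prune

Visited [0, 9, 12, 14, 16]. Tests: 5 box, 0 leaf. Nearest: miss.

== RESULT ==
5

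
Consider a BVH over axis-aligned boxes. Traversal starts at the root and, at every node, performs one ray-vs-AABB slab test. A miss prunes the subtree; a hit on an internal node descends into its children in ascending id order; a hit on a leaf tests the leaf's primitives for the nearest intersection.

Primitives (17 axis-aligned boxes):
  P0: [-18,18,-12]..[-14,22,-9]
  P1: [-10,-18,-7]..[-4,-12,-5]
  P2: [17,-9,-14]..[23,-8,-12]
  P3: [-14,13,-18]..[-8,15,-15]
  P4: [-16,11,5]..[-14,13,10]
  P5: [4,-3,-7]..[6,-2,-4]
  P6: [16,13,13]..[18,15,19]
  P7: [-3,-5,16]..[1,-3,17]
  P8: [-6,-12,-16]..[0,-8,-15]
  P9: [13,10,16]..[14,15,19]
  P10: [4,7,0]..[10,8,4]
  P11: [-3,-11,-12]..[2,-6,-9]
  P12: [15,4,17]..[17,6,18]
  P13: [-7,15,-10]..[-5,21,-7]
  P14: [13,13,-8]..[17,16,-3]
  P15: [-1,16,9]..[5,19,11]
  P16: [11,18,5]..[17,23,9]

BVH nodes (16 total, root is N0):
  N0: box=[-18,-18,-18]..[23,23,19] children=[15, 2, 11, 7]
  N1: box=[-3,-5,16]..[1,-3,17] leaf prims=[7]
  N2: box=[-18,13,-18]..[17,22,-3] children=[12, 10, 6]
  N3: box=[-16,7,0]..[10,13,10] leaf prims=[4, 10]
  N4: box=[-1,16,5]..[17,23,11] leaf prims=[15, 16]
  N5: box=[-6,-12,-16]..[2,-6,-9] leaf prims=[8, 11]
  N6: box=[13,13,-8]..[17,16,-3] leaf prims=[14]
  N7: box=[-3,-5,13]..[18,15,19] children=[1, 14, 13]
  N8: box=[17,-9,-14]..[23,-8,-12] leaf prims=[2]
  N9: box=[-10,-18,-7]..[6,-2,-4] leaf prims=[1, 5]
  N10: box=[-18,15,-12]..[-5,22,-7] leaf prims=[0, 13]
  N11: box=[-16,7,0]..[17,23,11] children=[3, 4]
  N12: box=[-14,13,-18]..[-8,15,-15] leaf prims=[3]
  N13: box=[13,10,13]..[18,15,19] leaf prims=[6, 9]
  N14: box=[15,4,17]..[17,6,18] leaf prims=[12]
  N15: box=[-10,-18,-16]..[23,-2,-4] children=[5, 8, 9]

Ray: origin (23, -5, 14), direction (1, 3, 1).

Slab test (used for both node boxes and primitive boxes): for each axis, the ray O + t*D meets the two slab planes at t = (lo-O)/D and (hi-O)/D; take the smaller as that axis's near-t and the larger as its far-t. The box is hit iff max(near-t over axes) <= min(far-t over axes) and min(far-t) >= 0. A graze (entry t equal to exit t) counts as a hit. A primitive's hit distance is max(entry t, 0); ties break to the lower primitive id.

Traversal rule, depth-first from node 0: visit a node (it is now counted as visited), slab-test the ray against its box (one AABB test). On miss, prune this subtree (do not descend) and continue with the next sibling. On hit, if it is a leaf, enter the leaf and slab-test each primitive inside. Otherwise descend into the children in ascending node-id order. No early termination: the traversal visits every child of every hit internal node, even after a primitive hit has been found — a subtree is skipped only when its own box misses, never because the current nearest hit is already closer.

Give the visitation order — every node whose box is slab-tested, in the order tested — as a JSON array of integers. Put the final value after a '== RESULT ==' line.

Walk:
N0 x:[-41,0] y:[-13/3,28/3] z:[-32,5] -> hit [-13/3,0], descend [2, 7, 11, 15]
  N2 x:[-41,-6] y:[6,9] z:[-32,-17] -> miss, prune
  N7 x:[-26,-5] y:[0,20/3] z:[-1,5] -> miss, prune
  N11 x:[-39,-6] y:[4,28/3] z:[-14,-3] -> miss, prune
  N15 x:[-33,0] y:[-13/3,1] z:[-30,-18] -> miss, prune

5 AABB tests over nodes [0, 2, 7, 11, 15]; 0 leaves entered; closest miss.

== RESULT ==
[0, 2, 7, 11, 15]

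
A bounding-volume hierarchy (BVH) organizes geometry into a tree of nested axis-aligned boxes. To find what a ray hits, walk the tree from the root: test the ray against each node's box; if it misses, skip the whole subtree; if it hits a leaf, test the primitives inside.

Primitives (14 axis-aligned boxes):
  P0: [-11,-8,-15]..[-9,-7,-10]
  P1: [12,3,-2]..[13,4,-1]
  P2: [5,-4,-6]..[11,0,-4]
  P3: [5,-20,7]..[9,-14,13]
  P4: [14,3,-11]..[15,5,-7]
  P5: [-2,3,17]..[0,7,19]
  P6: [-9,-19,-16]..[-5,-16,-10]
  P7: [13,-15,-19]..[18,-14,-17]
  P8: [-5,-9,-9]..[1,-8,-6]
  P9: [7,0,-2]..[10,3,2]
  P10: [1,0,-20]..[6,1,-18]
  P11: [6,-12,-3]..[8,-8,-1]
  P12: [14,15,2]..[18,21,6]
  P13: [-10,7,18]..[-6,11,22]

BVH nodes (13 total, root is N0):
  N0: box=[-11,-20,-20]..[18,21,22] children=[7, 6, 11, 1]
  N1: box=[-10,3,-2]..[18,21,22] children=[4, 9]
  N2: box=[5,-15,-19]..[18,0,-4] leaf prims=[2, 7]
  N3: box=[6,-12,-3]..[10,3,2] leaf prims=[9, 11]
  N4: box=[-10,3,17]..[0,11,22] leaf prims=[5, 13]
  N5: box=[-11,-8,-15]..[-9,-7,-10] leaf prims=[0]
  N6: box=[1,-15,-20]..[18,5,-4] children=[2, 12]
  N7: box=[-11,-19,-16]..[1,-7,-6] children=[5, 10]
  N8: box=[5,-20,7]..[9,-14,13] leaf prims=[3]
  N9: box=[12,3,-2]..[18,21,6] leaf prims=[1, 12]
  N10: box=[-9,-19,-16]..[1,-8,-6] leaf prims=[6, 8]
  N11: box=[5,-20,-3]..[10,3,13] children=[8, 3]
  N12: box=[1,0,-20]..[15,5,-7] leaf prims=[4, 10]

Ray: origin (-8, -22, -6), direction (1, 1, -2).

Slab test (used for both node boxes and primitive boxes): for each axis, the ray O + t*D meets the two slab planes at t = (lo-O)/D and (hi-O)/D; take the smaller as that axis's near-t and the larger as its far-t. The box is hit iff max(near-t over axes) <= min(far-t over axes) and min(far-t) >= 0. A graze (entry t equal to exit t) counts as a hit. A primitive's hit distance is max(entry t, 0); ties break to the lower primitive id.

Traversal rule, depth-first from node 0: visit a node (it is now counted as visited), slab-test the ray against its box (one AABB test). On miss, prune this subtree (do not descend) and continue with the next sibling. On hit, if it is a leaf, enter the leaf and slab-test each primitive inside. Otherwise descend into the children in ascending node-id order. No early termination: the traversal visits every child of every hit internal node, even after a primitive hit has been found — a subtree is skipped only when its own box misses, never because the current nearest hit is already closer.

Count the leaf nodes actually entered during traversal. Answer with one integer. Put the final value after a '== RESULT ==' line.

Traverse from the root:
N0 x:[-3,26] y:[2,43] z:[-14,7] -> hit [2,7], descend [1, 6, 7, 11]
  N1 x:[-2,26] y:[25,43] z:[-14,-2] -> miss, prune
  N6 x:[9,26] y:[7,27] z:[-1,7] -> miss, prune
  N7 x:[-3,9] y:[3,15] z:[0,5] -> hit [3,5], descend [5, 10]
    N5 x:[-3,-1] y:[14,15] z:[2,9/2] -> miss, prune
    N10 x:[-1,9] y:[3,14] z:[0,5] -> hit [3,5] leaf, test {P6@t=3, P8(miss)}
  N11 x:[13,18] y:[2,25] z:[-19/2,-3/2] -> miss, prune

Summary -> nodes [0, 1, 6, 7, 5, 10, 11]; box-tests=7; leaf-entries=1; first=P6

== RESULT ==
1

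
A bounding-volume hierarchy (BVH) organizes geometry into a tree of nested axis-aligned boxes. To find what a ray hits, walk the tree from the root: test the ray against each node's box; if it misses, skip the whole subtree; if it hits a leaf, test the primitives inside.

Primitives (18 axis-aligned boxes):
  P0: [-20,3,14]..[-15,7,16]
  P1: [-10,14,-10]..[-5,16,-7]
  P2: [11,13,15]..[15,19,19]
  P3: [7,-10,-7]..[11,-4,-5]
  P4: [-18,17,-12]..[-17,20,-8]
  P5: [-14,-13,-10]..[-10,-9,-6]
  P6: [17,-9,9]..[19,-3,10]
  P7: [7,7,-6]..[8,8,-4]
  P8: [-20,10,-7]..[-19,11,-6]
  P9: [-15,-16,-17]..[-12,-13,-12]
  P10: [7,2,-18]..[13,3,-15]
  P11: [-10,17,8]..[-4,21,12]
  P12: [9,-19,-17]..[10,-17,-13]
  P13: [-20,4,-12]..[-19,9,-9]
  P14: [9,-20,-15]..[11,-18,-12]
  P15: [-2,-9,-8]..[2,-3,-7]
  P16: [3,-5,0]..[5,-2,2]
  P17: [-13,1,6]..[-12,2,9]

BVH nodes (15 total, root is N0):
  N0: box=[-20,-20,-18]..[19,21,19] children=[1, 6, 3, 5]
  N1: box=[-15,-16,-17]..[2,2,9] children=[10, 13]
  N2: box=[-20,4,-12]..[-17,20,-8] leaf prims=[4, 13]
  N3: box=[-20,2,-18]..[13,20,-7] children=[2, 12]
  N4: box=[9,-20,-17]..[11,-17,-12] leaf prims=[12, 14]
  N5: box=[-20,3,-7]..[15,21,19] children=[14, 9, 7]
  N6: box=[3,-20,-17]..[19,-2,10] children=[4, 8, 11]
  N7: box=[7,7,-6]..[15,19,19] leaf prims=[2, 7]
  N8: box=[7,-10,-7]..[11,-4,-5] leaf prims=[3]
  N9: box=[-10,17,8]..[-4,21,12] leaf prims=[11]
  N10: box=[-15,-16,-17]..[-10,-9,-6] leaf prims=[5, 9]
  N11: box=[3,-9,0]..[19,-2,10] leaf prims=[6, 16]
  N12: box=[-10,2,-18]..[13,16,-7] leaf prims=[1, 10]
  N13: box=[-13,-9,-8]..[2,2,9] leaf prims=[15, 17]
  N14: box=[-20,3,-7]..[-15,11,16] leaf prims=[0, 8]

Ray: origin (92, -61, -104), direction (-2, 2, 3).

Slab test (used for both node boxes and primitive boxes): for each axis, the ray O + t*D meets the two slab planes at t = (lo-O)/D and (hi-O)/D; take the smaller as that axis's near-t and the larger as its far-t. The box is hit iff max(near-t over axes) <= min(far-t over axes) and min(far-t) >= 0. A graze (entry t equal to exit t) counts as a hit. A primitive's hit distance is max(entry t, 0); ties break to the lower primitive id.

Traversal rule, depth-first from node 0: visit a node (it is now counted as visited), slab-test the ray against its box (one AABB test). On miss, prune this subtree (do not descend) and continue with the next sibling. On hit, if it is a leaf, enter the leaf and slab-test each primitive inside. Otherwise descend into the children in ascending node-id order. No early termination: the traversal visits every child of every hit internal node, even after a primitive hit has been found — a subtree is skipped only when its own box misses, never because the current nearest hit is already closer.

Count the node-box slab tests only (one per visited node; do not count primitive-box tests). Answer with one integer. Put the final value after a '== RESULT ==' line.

Trace the traversal:
N0 x:[73/2,56] y:[41/2,41] z:[86/3,41] -> hit [73/2,41], descend [1, 3, 5, 6]
  N1 x:[45,107/2] y:[45/2,63/2] z:[29,113/3] -> miss, prune
  N3 x:[79/2,56] y:[63/2,81/2] z:[86/3,97/3] -> miss, prune
  N5 x:[77/2,56] y:[32,41] z:[97/3,41] -> hit [77/2,41], descend [7, 9, 14]
    N7 x:[77/2,85/2] y:[34,40] z:[98/3,41] -> hit [77/2,40] leaf, test {P2@t=119/3, P7(miss)}
    N9 x:[48,51] y:[39,41] z:[112/3,116/3] -> miss, prune
    N14 x:[107/2,56] y:[32,36] z:[97/3,40] -> miss, prune
  N6 x:[73/2,89/2] y:[41/2,59/2] z:[29,38] -> miss, prune

order=[0, 1, 3, 5, 7, 9, 14, 6]  |boxes|=8  |leaves|=1  hit=P2

== RESULT ==
8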